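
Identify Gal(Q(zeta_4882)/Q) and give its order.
|Gal(Q(zeta_4882)/Q)| = phi(4882) = 2440; group ≅ (Z/4882Z)^* ≅ Z/2440Z

The n-th cyclotomic polynomial Φ_4882(x) is the minimal polynomial of zeta_4882 over Q and has degree phi(4882) = 2440. So Q(zeta_4882) is a degree-2440 Galois extension with Galois group (Z/4882Z)^*. By CRT, (Z/4882Z)^* ≅ (Z/2Z)^* × (Z/2441Z)^*. Each prime-power unit group is (Z/2Z)^* ≅ trivial group (order 1); (Z/2441Z)^* ≅ Z/2440Z. Hence Gal(Q(zeta_4882)/Q) ≅ Z/2440Z.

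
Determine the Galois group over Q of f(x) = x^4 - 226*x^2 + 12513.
Gal(K/Q) = V_4 (Klein four-group, Z/2Z × Z/2Z)

f factors as (x^2 - 129)(x^2 - 97), so the splitting field is K = Q(sqrt(129), sqrt(97)). The elements 129, 97, 12513 are all non-squares in Q, so sqrt(129) and sqrt(97) generate independent quadratic extensions. Thus [K:Q] = 4 and Gal(K/Q) is generated by the two order-2 automorphisms sqrt(129) ↦ -sqrt(129) and sqrt(97) ↦ -sqrt(97), giving V_4.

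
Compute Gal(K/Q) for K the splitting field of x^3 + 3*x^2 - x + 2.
Gal(K/Q) = S_3 (symmetric group of order 6)

Compute the discriminant of x^3 + (3)*x^2 + (-1)*x + (2): Δ = -419. Since Δ is not a rational square, the Galois group is not contained in A_3; it must be the full S_3 (irreducibility of the cubic rules out anything smaller).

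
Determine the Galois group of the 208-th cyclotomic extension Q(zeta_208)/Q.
|Gal(Q(zeta_208)/Q)| = phi(208) = 96; group ≅ (Z/208Z)^* ≅ Z/2Z × Z/4Z × Z/12Z

The n-th cyclotomic polynomial Φ_208(x) is the minimal polynomial of zeta_208 over Q and has degree phi(208) = 96. So Q(zeta_208) is a degree-96 Galois extension with Galois group (Z/208Z)^*. By CRT, (Z/208Z)^* ≅ (Z/16Z)^* × (Z/13Z)^*. Each prime-power unit group is (Z/16Z)^* ≅ Z/2Z × Z/4Z; (Z/13Z)^* ≅ Z/12Z. Hence Gal(Q(zeta_208)/Q) ≅ Z/2Z × Z/4Z × Z/12Z.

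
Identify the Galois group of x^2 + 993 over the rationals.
Gal(K/Q) = Z/2Z (cyclic of order 2)

x^2 + 993 is irreducible over Q since -993 is not a rational square. The splitting field Q(sqrt(-993)) has degree 2 over Q, and its unique nontrivial automorphism is sqrt(-993) ↦ -sqrt(-993). Hence Gal(Q(sqrt(-993))/Q) = Z/2Z.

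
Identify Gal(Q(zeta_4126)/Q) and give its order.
|Gal(Q(zeta_4126)/Q)| = phi(4126) = 2062; group ≅ (Z/4126Z)^* ≅ Z/2062Z

The n-th cyclotomic polynomial Φ_4126(x) is the minimal polynomial of zeta_4126 over Q and has degree phi(4126) = 2062. So Q(zeta_4126) is a degree-2062 Galois extension with Galois group (Z/4126Z)^*. By CRT, (Z/4126Z)^* ≅ (Z/2Z)^* × (Z/2063Z)^*. Each prime-power unit group is (Z/2Z)^* ≅ trivial group (order 1); (Z/2063Z)^* ≅ Z/2062Z. Hence Gal(Q(zeta_4126)/Q) ≅ Z/2062Z.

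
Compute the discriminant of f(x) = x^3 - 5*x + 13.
Δ = -4063

For a depressed cubic x^3 + p x + q the discriminant is Δ = -4 p^3 - 27 q^2 = -4*(-5)^3 - 27*(13)^2 = 500 - 4563 = -4063.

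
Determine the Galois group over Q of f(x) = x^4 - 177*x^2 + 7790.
Gal(K/Q) = V_4 (Klein four-group, Z/2Z × Z/2Z)

f factors as (x^2 - 95)(x^2 - 82), so the splitting field is K = Q(sqrt(95), sqrt(82)). The elements 95, 82, 7790 are all non-squares in Q, so sqrt(95) and sqrt(82) generate independent quadratic extensions. Thus [K:Q] = 4 and Gal(K/Q) is generated by the two order-2 automorphisms sqrt(95) ↦ -sqrt(95) and sqrt(82) ↦ -sqrt(82), giving V_4.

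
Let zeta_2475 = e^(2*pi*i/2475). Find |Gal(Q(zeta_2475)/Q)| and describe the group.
|Gal(Q(zeta_2475)/Q)| = phi(2475) = 1200; group ≅ (Z/2475Z)^* ≅ Z/6Z × Z/10Z × Z/20Z

The n-th cyclotomic polynomial Φ_2475(x) is the minimal polynomial of zeta_2475 over Q and has degree phi(2475) = 1200. So Q(zeta_2475) is a degree-1200 Galois extension with Galois group (Z/2475Z)^*. By CRT, (Z/2475Z)^* ≅ (Z/9Z)^* × (Z/25Z)^* × (Z/11Z)^*. Each prime-power unit group is (Z/9Z)^* ≅ Z/6Z; (Z/25Z)^* ≅ Z/20Z; (Z/11Z)^* ≅ Z/10Z. Hence Gal(Q(zeta_2475)/Q) ≅ Z/6Z × Z/10Z × Z/20Z.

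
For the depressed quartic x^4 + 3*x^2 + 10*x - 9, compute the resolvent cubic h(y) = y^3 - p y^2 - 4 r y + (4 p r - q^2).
h(y) = y^3 - 3*y^2 + 36*y - 208

Identify coefficients: p = 3, q = 10, r = -9.
Plug into h(y) = y^3 - p y^2 - 4 r y + (4 p r - q^2):
  h(y) = y^3 - (3) y^2 - 4*(-9) y + (4*(3)*(-9) - (10)^2)
       = y^3 + (-3) y^2 + (36) y + (-208).
Simplifying: h(y) = y^3 - 3*y^2 + 36*y - 208.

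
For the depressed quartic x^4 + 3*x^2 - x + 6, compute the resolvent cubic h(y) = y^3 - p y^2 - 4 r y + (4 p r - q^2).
h(y) = y^3 - 3*y^2 - 24*y + 71

Identify coefficients: p = 3, q = -1, r = 6.
Plug into h(y) = y^3 - p y^2 - 4 r y + (4 p r - q^2):
  h(y) = y^3 - (3) y^2 - 4*(6) y + (4*(3)*(6) - (-1)^2)
       = y^3 + (-3) y^2 + (-24) y + (71).
Simplifying: h(y) = y^3 - 3*y^2 - 24*y + 71.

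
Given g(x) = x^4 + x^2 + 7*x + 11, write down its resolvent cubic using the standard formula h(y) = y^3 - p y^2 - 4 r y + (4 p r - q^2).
h(y) = y^3 - y^2 - 44*y - 5

Identify coefficients: p = 1, q = 7, r = 11.
Plug into h(y) = y^3 - p y^2 - 4 r y + (4 p r - q^2):
  h(y) = y^3 - (1) y^2 - 4*(11) y + (4*(1)*(11) - (7)^2)
       = y^3 + (-1) y^2 + (-44) y + (-5).
Simplifying: h(y) = y^3 - y^2 - 44*y - 5.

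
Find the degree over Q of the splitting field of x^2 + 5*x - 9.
[K:Q] = 2

The discriminant of x^2 + (5)*x + (-9) is b^2 - 4c = 25 - (-36) = 61. Since 61 is not a perfect square in Q, the polynomial is irreducible over Q. Its two roots generate a degree-2 extension, so [K:Q] = 2.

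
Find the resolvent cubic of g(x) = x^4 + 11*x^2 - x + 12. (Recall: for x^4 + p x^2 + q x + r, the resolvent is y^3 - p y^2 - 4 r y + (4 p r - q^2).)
h(y) = y^3 - 11*y^2 - 48*y + 527

Identify coefficients: p = 11, q = -1, r = 12.
Plug into h(y) = y^3 - p y^2 - 4 r y + (4 p r - q^2):
  h(y) = y^3 - (11) y^2 - 4*(12) y + (4*(11)*(12) - (-1)^2)
       = y^3 + (-11) y^2 + (-48) y + (527).
Simplifying: h(y) = y^3 - 11*y^2 - 48*y + 527.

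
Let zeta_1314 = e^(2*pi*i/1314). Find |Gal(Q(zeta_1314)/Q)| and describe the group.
|Gal(Q(zeta_1314)/Q)| = phi(1314) = 432; group ≅ (Z/1314Z)^* ≅ Z/6Z × Z/72Z

The n-th cyclotomic polynomial Φ_1314(x) is the minimal polynomial of zeta_1314 over Q and has degree phi(1314) = 432. So Q(zeta_1314) is a degree-432 Galois extension with Galois group (Z/1314Z)^*. By CRT, (Z/1314Z)^* ≅ (Z/2Z)^* × (Z/9Z)^* × (Z/73Z)^*. Each prime-power unit group is (Z/2Z)^* ≅ trivial group (order 1); (Z/9Z)^* ≅ Z/6Z; (Z/73Z)^* ≅ Z/72Z. Hence Gal(Q(zeta_1314)/Q) ≅ Z/6Z × Z/72Z.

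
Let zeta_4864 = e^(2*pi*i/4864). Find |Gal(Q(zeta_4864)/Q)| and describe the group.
|Gal(Q(zeta_4864)/Q)| = phi(4864) = 2304; group ≅ (Z/4864Z)^* ≅ Z/2Z × Z/18Z × Z/64Z

The n-th cyclotomic polynomial Φ_4864(x) is the minimal polynomial of zeta_4864 over Q and has degree phi(4864) = 2304. So Q(zeta_4864) is a degree-2304 Galois extension with Galois group (Z/4864Z)^*. By CRT, (Z/4864Z)^* ≅ (Z/256Z)^* × (Z/19Z)^*. Each prime-power unit group is (Z/256Z)^* ≅ Z/2Z × Z/64Z; (Z/19Z)^* ≅ Z/18Z. Hence Gal(Q(zeta_4864)/Q) ≅ Z/2Z × Z/18Z × Z/64Z.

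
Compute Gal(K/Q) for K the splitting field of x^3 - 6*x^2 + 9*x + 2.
Gal(K/Q) = S_3 (symmetric group of order 6)

Compute the discriminant of x^3 + (-6)*x^2 + (9)*x + (2): Δ = -324. Since Δ is not a rational square, the Galois group is not contained in A_3; it must be the full S_3 (irreducibility of the cubic rules out anything smaller).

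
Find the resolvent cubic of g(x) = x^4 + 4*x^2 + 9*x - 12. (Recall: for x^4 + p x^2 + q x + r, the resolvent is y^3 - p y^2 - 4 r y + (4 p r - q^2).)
h(y) = y^3 - 4*y^2 + 48*y - 273

Identify coefficients: p = 4, q = 9, r = -12.
Plug into h(y) = y^3 - p y^2 - 4 r y + (4 p r - q^2):
  h(y) = y^3 - (4) y^2 - 4*(-12) y + (4*(4)*(-12) - (9)^2)
       = y^3 + (-4) y^2 + (48) y + (-273).
Simplifying: h(y) = y^3 - 4*y^2 + 48*y - 273.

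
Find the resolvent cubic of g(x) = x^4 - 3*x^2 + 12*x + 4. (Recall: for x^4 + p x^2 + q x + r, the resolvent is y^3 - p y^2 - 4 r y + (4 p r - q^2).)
h(y) = y^3 + 3*y^2 - 16*y - 192

Identify coefficients: p = -3, q = 12, r = 4.
Plug into h(y) = y^3 - p y^2 - 4 r y + (4 p r - q^2):
  h(y) = y^3 - (-3) y^2 - 4*(4) y + (4*(-3)*(4) - (12)^2)
       = y^3 + (3) y^2 + (-16) y + (-192).
Simplifying: h(y) = y^3 + 3*y^2 - 16*y - 192.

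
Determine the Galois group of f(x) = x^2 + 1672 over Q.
Gal(K/Q) = Z/2Z (cyclic of order 2)

x^2 + 1672 is irreducible over Q since -1672 is not a rational square. The splitting field Q(sqrt(-1672)) has degree 2 over Q, and its unique nontrivial automorphism is sqrt(-1672) ↦ -sqrt(-1672). Hence Gal(Q(sqrt(-1672))/Q) = Z/2Z.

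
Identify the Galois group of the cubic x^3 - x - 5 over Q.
Gal(K/Q) = S_3 (symmetric group of order 6)

Compute the discriminant of x^3 + (0)*x^2 + (-1)*x + (-5): Δ = -671. Since Δ is not a rational square, the Galois group is not contained in A_3; it must be the full S_3 (irreducibility of the cubic rules out anything smaller).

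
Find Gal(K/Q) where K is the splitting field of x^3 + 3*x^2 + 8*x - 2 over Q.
Gal(K/Q) = S_3 (symmetric group of order 6)

Compute the discriminant of x^3 + (3)*x^2 + (8)*x + (-2): Δ = -2228. Since Δ is not a rational square, the Galois group is not contained in A_3; it must be the full S_3 (irreducibility of the cubic rules out anything smaller).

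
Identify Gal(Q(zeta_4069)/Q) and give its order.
|Gal(Q(zeta_4069)/Q)| = phi(4069) = 3744; group ≅ (Z/4069Z)^* ≅ Z/12Z × Z/312Z

The n-th cyclotomic polynomial Φ_4069(x) is the minimal polynomial of zeta_4069 over Q and has degree phi(4069) = 3744. So Q(zeta_4069) is a degree-3744 Galois extension with Galois group (Z/4069Z)^*. By CRT, (Z/4069Z)^* ≅ (Z/13Z)^* × (Z/313Z)^*. Each prime-power unit group is (Z/13Z)^* ≅ Z/12Z; (Z/313Z)^* ≅ Z/312Z. Hence Gal(Q(zeta_4069)/Q) ≅ Z/12Z × Z/312Z.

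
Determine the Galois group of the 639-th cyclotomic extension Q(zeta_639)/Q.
|Gal(Q(zeta_639)/Q)| = phi(639) = 420; group ≅ (Z/639Z)^* ≅ Z/6Z × Z/70Z

The n-th cyclotomic polynomial Φ_639(x) is the minimal polynomial of zeta_639 over Q and has degree phi(639) = 420. So Q(zeta_639) is a degree-420 Galois extension with Galois group (Z/639Z)^*. By CRT, (Z/639Z)^* ≅ (Z/9Z)^* × (Z/71Z)^*. Each prime-power unit group is (Z/9Z)^* ≅ Z/6Z; (Z/71Z)^* ≅ Z/70Z. Hence Gal(Q(zeta_639)/Q) ≅ Z/6Z × Z/70Z.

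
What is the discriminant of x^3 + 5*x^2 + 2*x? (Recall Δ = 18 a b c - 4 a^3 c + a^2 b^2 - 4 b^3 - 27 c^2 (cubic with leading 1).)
Δ = 68

For x^3 + a x^2 + b x + c the discriminant is Δ = 18 a b c - 4 a^3 c + a^2 b^2 - 4 b^3 - 27 c^2.
Plug a = 5, b = 2, c = 0:
  18*(5)*(2)*(0) - 4*(5)^3*(0) + (5)^2*(2)^2 - 4*(2)^3 - 27*(0)^2
  = 0 + (0) + 100 + (-32) + (0)
  = 68.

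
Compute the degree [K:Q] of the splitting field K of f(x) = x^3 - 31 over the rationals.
[K:Q] = 6

x^3 - 31 has one real root r = 31^(1/3) and two complex roots r*zeta_3, r*zeta_3^2 where zeta_3 = e^(2*pi*i/3). The splitting field is Q(r, zeta_3). [Q(r):Q] = 3 and [Q(zeta_3):Q] = 2 with gcd = 1, so [Q(r, zeta_3):Q] = 3 * 2 = 6.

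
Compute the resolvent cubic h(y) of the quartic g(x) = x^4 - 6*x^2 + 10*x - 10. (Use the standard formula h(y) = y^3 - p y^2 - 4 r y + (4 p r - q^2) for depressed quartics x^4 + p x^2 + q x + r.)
h(y) = y^3 + 6*y^2 + 40*y + 140

Identify coefficients: p = -6, q = 10, r = -10.
Plug into h(y) = y^3 - p y^2 - 4 r y + (4 p r - q^2):
  h(y) = y^3 - (-6) y^2 - 4*(-10) y + (4*(-6)*(-10) - (10)^2)
       = y^3 + (6) y^2 + (40) y + (140).
Simplifying: h(y) = y^3 + 6*y^2 + 40*y + 140.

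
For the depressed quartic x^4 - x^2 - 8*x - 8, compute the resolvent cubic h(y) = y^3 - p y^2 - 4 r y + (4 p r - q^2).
h(y) = y^3 + y^2 + 32*y - 32

Identify coefficients: p = -1, q = -8, r = -8.
Plug into h(y) = y^3 - p y^2 - 4 r y + (4 p r - q^2):
  h(y) = y^3 - (-1) y^2 - 4*(-8) y + (4*(-1)*(-8) - (-8)^2)
       = y^3 + (1) y^2 + (32) y + (-32).
Simplifying: h(y) = y^3 + y^2 + 32*y - 32.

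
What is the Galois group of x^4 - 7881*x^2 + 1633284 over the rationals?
Gal(K/Q) = Z/2Z (cyclic of order 2)

f factors as (x^2 - 213)(x^2 - 7668), so the splitting field is K = Q(sqrt(213), sqrt(7668)). The squarefree part of 213 is 213 and the squarefree part of 7668 is also 213, so sqrt(213) and sqrt(7668) are both rational multiples of sqrt(213). Hence Q(sqrt(213)) = Q(sqrt(7668)) = Q(sqrt(213)), and the splitting field collapses to a single degree-2 extension with Galois group Z/2Z.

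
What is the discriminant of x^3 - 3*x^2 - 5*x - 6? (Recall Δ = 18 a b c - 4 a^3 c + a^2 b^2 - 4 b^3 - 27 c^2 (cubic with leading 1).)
Δ = -2515

For x^3 + a x^2 + b x + c the discriminant is Δ = 18 a b c - 4 a^3 c + a^2 b^2 - 4 b^3 - 27 c^2.
Plug a = -3, b = -5, c = -6:
  18*(-3)*(-5)*(-6) - 4*(-3)^3*(-6) + (-3)^2*(-5)^2 - 4*(-5)^3 - 27*(-6)^2
  = -1620 + (-648) + 225 + (500) + (-972)
  = -2515.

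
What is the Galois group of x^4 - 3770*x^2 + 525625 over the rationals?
Gal(K/Q) = Z/2Z (cyclic of order 2)

f factors as (x^2 - 145)(x^2 - 3625), so the splitting field is K = Q(sqrt(145), sqrt(3625)). The squarefree part of 145 is 145 and the squarefree part of 3625 is also 145, so sqrt(145) and sqrt(3625) are both rational multiples of sqrt(145). Hence Q(sqrt(145)) = Q(sqrt(3625)) = Q(sqrt(145)), and the splitting field collapses to a single degree-2 extension with Galois group Z/2Z.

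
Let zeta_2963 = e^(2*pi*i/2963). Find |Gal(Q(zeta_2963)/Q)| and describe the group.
|Gal(Q(zeta_2963)/Q)| = phi(2963) = 2962; group ≅ (Z/2963Z)^* ≅ Z/2962Z

The n-th cyclotomic polynomial Φ_2963(x) is the minimal polynomial of zeta_2963 over Q and has degree phi(2963) = 2962. So Q(zeta_2963) is a degree-2962 Galois extension with Galois group (Z/2963Z)^*. (Z/2963Z)^* is cyclic since 2963 is an odd prime power (or 4). Hence Gal(Q(zeta_2963)/Q) ≅ Z/2962Z.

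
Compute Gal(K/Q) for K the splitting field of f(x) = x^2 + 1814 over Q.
Gal(K/Q) = Z/2Z (cyclic of order 2)

x^2 + 1814 is irreducible over Q since -1814 is not a rational square. The splitting field Q(sqrt(-1814)) has degree 2 over Q, and its unique nontrivial automorphism is sqrt(-1814) ↦ -sqrt(-1814). Hence Gal(Q(sqrt(-1814))/Q) = Z/2Z.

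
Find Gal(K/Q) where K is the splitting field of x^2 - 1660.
Gal(K/Q) = Z/2Z (cyclic of order 2)

x^2 - 1660 is irreducible over Q since 1660 is not a rational square. The splitting field Q(sqrt(1660)) has degree 2 over Q, and its unique nontrivial automorphism is sqrt(1660) ↦ -sqrt(1660). Hence Gal(Q(sqrt(1660))/Q) = Z/2Z.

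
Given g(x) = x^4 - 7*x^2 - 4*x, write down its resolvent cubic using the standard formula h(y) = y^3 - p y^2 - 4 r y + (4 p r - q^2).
h(y) = y^3 + 7*y^2 - 16

Identify coefficients: p = -7, q = -4, r = 0.
Plug into h(y) = y^3 - p y^2 - 4 r y + (4 p r - q^2):
  h(y) = y^3 - (-7) y^2 - 4*(0) y + (4*(-7)*(0) - (-4)^2)
       = y^3 + (7) y^2 + (0) y + (-16).
Simplifying: h(y) = y^3 + 7*y^2 - 16.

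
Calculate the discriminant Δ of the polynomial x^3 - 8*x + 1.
Δ = 2021

For x^3 + a x^2 + b x + c the discriminant is Δ = 18 a b c - 4 a^3 c + a^2 b^2 - 4 b^3 - 27 c^2.
Plug a = 0, b = -8, c = 1:
  18*(0)*(-8)*(1) - 4*(0)^3*(1) + (0)^2*(-8)^2 - 4*(-8)^3 - 27*(1)^2
  = 0 + (0) + 0 + (2048) + (-27)
  = 2021.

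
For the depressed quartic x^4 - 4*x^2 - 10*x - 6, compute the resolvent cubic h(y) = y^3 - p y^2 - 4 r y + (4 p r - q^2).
h(y) = y^3 + 4*y^2 + 24*y - 4

Identify coefficients: p = -4, q = -10, r = -6.
Plug into h(y) = y^3 - p y^2 - 4 r y + (4 p r - q^2):
  h(y) = y^3 - (-4) y^2 - 4*(-6) y + (4*(-4)*(-6) - (-10)^2)
       = y^3 + (4) y^2 + (24) y + (-4).
Simplifying: h(y) = y^3 + 4*y^2 + 24*y - 4.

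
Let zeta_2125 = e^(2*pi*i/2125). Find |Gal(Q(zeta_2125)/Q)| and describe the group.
|Gal(Q(zeta_2125)/Q)| = phi(2125) = 1600; group ≅ (Z/2125Z)^* ≅ Z/16Z × Z/100Z

The n-th cyclotomic polynomial Φ_2125(x) is the minimal polynomial of zeta_2125 over Q and has degree phi(2125) = 1600. So Q(zeta_2125) is a degree-1600 Galois extension with Galois group (Z/2125Z)^*. By CRT, (Z/2125Z)^* ≅ (Z/125Z)^* × (Z/17Z)^*. Each prime-power unit group is (Z/125Z)^* ≅ Z/100Z; (Z/17Z)^* ≅ Z/16Z. Hence Gal(Q(zeta_2125)/Q) ≅ Z/16Z × Z/100Z.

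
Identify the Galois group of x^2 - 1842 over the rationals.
Gal(K/Q) = Z/2Z (cyclic of order 2)

x^2 - 1842 is irreducible over Q since 1842 is not a rational square. The splitting field Q(sqrt(1842)) has degree 2 over Q, and its unique nontrivial automorphism is sqrt(1842) ↦ -sqrt(1842). Hence Gal(Q(sqrt(1842))/Q) = Z/2Z.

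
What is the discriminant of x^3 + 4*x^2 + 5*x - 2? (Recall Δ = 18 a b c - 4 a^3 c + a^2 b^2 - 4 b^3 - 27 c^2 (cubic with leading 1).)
Δ = -416

For x^3 + a x^2 + b x + c the discriminant is Δ = 18 a b c - 4 a^3 c + a^2 b^2 - 4 b^3 - 27 c^2.
Plug a = 4, b = 5, c = -2:
  18*(4)*(5)*(-2) - 4*(4)^3*(-2) + (4)^2*(5)^2 - 4*(5)^3 - 27*(-2)^2
  = -720 + (512) + 400 + (-500) + (-108)
  = -416.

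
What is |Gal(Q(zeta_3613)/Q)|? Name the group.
|Gal(Q(zeta_3613)/Q)| = phi(3613) = 3612; group ≅ (Z/3613Z)^* ≅ Z/3612Z

The n-th cyclotomic polynomial Φ_3613(x) is the minimal polynomial of zeta_3613 over Q and has degree phi(3613) = 3612. So Q(zeta_3613) is a degree-3612 Galois extension with Galois group (Z/3613Z)^*. (Z/3613Z)^* is cyclic since 3613 is an odd prime power (or 4). Hence Gal(Q(zeta_3613)/Q) ≅ Z/3612Z.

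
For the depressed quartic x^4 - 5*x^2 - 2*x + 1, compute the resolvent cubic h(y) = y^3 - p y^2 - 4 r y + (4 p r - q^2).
h(y) = y^3 + 5*y^2 - 4*y - 24

Identify coefficients: p = -5, q = -2, r = 1.
Plug into h(y) = y^3 - p y^2 - 4 r y + (4 p r - q^2):
  h(y) = y^3 - (-5) y^2 - 4*(1) y + (4*(-5)*(1) - (-2)^2)
       = y^3 + (5) y^2 + (-4) y + (-24).
Simplifying: h(y) = y^3 + 5*y^2 - 4*y - 24.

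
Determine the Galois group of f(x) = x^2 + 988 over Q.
Gal(K/Q) = Z/2Z (cyclic of order 2)

x^2 + 988 is irreducible over Q since -988 is not a rational square. The splitting field Q(sqrt(-988)) has degree 2 over Q, and its unique nontrivial automorphism is sqrt(-988) ↦ -sqrt(-988). Hence Gal(Q(sqrt(-988))/Q) = Z/2Z.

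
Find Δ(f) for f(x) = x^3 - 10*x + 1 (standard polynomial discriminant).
Δ = 3973

For a depressed cubic x^3 + p x + q the discriminant is Δ = -4 p^3 - 27 q^2 = -4*(-10)^3 - 27*(1)^2 = 4000 - 27 = 3973.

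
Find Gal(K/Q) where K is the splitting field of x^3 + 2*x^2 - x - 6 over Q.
Gal(K/Q) = S_3 (symmetric group of order 6)

Compute the discriminant of x^3 + (2)*x^2 + (-1)*x + (-6): Δ = -556. Since Δ is not a rational square, the Galois group is not contained in A_3; it must be the full S_3 (irreducibility of the cubic rules out anything smaller).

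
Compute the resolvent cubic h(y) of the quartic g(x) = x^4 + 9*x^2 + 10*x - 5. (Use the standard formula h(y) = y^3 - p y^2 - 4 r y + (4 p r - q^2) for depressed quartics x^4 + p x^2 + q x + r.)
h(y) = y^3 - 9*y^2 + 20*y - 280

Identify coefficients: p = 9, q = 10, r = -5.
Plug into h(y) = y^3 - p y^2 - 4 r y + (4 p r - q^2):
  h(y) = y^3 - (9) y^2 - 4*(-5) y + (4*(9)*(-5) - (10)^2)
       = y^3 + (-9) y^2 + (20) y + (-280).
Simplifying: h(y) = y^3 - 9*y^2 + 20*y - 280.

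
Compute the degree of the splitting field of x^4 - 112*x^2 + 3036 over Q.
[K:Q] = 4

f factors as (x^2 - 66)(x^2 - 46); the splitting field is K = Q(sqrt(66), sqrt(46)). Since 66, 46, and 3036 are all non-squares in Q, the three subfields Q(sqrt(66)), Q(sqrt(46)), Q(sqrt(3036)) are distinct degree-2 extensions, so [K:Q] = 4 (Klein four Galois group).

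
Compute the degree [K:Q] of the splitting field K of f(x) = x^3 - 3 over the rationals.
[K:Q] = 6

x^3 - 3 has one real root r = 3^(1/3) and two complex roots r*zeta_3, r*zeta_3^2 where zeta_3 = e^(2*pi*i/3). The splitting field is Q(r, zeta_3). [Q(r):Q] = 3 and [Q(zeta_3):Q] = 2 with gcd = 1, so [Q(r, zeta_3):Q] = 3 * 2 = 6.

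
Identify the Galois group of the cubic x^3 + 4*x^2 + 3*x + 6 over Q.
Gal(K/Q) = S_3 (symmetric group of order 6)

Compute the discriminant of x^3 + (4)*x^2 + (3)*x + (6): Δ = -1176. Since Δ is not a rational square, the Galois group is not contained in A_3; it must be the full S_3 (irreducibility of the cubic rules out anything smaller).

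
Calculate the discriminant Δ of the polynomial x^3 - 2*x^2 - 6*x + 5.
Δ = 1573

For x^3 + a x^2 + b x + c the discriminant is Δ = 18 a b c - 4 a^3 c + a^2 b^2 - 4 b^3 - 27 c^2.
Plug a = -2, b = -6, c = 5:
  18*(-2)*(-6)*(5) - 4*(-2)^3*(5) + (-2)^2*(-6)^2 - 4*(-6)^3 - 27*(5)^2
  = 1080 + (160) + 144 + (864) + (-675)
  = 1573.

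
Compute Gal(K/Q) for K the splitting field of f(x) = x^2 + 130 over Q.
Gal(K/Q) = Z/2Z (cyclic of order 2)

x^2 + 130 is irreducible over Q since -130 is not a rational square. The splitting field Q(sqrt(-130)) has degree 2 over Q, and its unique nontrivial automorphism is sqrt(-130) ↦ -sqrt(-130). Hence Gal(Q(sqrt(-130))/Q) = Z/2Z.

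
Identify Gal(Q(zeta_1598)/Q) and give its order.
|Gal(Q(zeta_1598)/Q)| = phi(1598) = 736; group ≅ (Z/1598Z)^* ≅ Z/16Z × Z/46Z

The n-th cyclotomic polynomial Φ_1598(x) is the minimal polynomial of zeta_1598 over Q and has degree phi(1598) = 736. So Q(zeta_1598) is a degree-736 Galois extension with Galois group (Z/1598Z)^*. By CRT, (Z/1598Z)^* ≅ (Z/2Z)^* × (Z/17Z)^* × (Z/47Z)^*. Each prime-power unit group is (Z/2Z)^* ≅ trivial group (order 1); (Z/17Z)^* ≅ Z/16Z; (Z/47Z)^* ≅ Z/46Z. Hence Gal(Q(zeta_1598)/Q) ≅ Z/16Z × Z/46Z.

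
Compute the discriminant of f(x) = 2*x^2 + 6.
Δ = -48

For a quadratic a x^2 + b x + c the discriminant is Δ = b^2 - 4ac = (0)^2 - 4*(2)*(6) = 0 - (48) = -48.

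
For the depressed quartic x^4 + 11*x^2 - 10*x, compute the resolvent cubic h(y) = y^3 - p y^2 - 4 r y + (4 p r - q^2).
h(y) = y^3 - 11*y^2 - 100

Identify coefficients: p = 11, q = -10, r = 0.
Plug into h(y) = y^3 - p y^2 - 4 r y + (4 p r - q^2):
  h(y) = y^3 - (11) y^2 - 4*(0) y + (4*(11)*(0) - (-10)^2)
       = y^3 + (-11) y^2 + (0) y + (-100).
Simplifying: h(y) = y^3 - 11*y^2 - 100.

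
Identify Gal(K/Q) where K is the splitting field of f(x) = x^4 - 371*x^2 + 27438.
Gal(K/Q) = V_4 (Klein four-group, Z/2Z × Z/2Z)

f factors as (x^2 - 102)(x^2 - 269), so the splitting field is K = Q(sqrt(102), sqrt(269)). The elements 102, 269, 27438 are all non-squares in Q, so sqrt(102) and sqrt(269) generate independent quadratic extensions. Thus [K:Q] = 4 and Gal(K/Q) is generated by the two order-2 automorphisms sqrt(102) ↦ -sqrt(102) and sqrt(269) ↦ -sqrt(269), giving V_4.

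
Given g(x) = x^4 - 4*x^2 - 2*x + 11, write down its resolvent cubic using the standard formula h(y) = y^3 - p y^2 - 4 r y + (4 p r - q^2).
h(y) = y^3 + 4*y^2 - 44*y - 180

Identify coefficients: p = -4, q = -2, r = 11.
Plug into h(y) = y^3 - p y^2 - 4 r y + (4 p r - q^2):
  h(y) = y^3 - (-4) y^2 - 4*(11) y + (4*(-4)*(11) - (-2)^2)
       = y^3 + (4) y^2 + (-44) y + (-180).
Simplifying: h(y) = y^3 + 4*y^2 - 44*y - 180.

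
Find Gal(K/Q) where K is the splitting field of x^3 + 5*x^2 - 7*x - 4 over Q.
Gal(K/Q) = S_3 (symmetric group of order 6)

Compute the discriminant of x^3 + (5)*x^2 + (-7)*x + (-4): Δ = 6685. Since Δ is not a rational square, the Galois group is not contained in A_3; it must be the full S_3 (irreducibility of the cubic rules out anything smaller).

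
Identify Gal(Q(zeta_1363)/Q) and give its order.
|Gal(Q(zeta_1363)/Q)| = phi(1363) = 1288; group ≅ (Z/1363Z)^* ≅ Z/28Z × Z/46Z

The n-th cyclotomic polynomial Φ_1363(x) is the minimal polynomial of zeta_1363 over Q and has degree phi(1363) = 1288. So Q(zeta_1363) is a degree-1288 Galois extension with Galois group (Z/1363Z)^*. By CRT, (Z/1363Z)^* ≅ (Z/29Z)^* × (Z/47Z)^*. Each prime-power unit group is (Z/29Z)^* ≅ Z/28Z; (Z/47Z)^* ≅ Z/46Z. Hence Gal(Q(zeta_1363)/Q) ≅ Z/28Z × Z/46Z.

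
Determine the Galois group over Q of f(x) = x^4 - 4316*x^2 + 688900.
Gal(K/Q) = Z/2Z (cyclic of order 2)

f factors as (x^2 - 166)(x^2 - 4150), so the splitting field is K = Q(sqrt(166), sqrt(4150)). The squarefree part of 166 is 166 and the squarefree part of 4150 is also 166, so sqrt(166) and sqrt(4150) are both rational multiples of sqrt(166). Hence Q(sqrt(166)) = Q(sqrt(4150)) = Q(sqrt(166)), and the splitting field collapses to a single degree-2 extension with Galois group Z/2Z.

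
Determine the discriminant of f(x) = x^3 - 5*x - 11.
Δ = -2767

For a depressed cubic x^3 + p x + q the discriminant is Δ = -4 p^3 - 27 q^2 = -4*(-5)^3 - 27*(-11)^2 = 500 - 3267 = -2767.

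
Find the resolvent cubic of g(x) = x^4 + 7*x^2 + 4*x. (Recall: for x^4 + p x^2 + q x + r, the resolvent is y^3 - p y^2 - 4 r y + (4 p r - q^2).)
h(y) = y^3 - 7*y^2 - 16

Identify coefficients: p = 7, q = 4, r = 0.
Plug into h(y) = y^3 - p y^2 - 4 r y + (4 p r - q^2):
  h(y) = y^3 - (7) y^2 - 4*(0) y + (4*(7)*(0) - (4)^2)
       = y^3 + (-7) y^2 + (0) y + (-16).
Simplifying: h(y) = y^3 - 7*y^2 - 16.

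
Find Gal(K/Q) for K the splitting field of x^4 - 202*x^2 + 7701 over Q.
Gal(K/Q) = V_4 (Klein four-group, Z/2Z × Z/2Z)

f factors as (x^2 - 51)(x^2 - 151), so the splitting field is K = Q(sqrt(51), sqrt(151)). The elements 51, 151, 7701 are all non-squares in Q, so sqrt(51) and sqrt(151) generate independent quadratic extensions. Thus [K:Q] = 4 and Gal(K/Q) is generated by the two order-2 automorphisms sqrt(51) ↦ -sqrt(51) and sqrt(151) ↦ -sqrt(151), giving V_4.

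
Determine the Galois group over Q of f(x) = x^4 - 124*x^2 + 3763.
Gal(K/Q) = V_4 (Klein four-group, Z/2Z × Z/2Z)

f factors as (x^2 - 71)(x^2 - 53), so the splitting field is K = Q(sqrt(71), sqrt(53)). The elements 71, 53, 3763 are all non-squares in Q, so sqrt(71) and sqrt(53) generate independent quadratic extensions. Thus [K:Q] = 4 and Gal(K/Q) is generated by the two order-2 automorphisms sqrt(71) ↦ -sqrt(71) and sqrt(53) ↦ -sqrt(53), giving V_4.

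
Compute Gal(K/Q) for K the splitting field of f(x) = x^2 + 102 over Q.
Gal(K/Q) = Z/2Z (cyclic of order 2)

x^2 + 102 is irreducible over Q since -102 is not a rational square. The splitting field Q(sqrt(-102)) has degree 2 over Q, and its unique nontrivial automorphism is sqrt(-102) ↦ -sqrt(-102). Hence Gal(Q(sqrt(-102))/Q) = Z/2Z.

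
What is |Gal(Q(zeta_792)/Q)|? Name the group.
|Gal(Q(zeta_792)/Q)| = phi(792) = 240; group ≅ (Z/792Z)^* ≅ Z/2Z × Z/2Z × Z/6Z × Z/10Z

The n-th cyclotomic polynomial Φ_792(x) is the minimal polynomial of zeta_792 over Q and has degree phi(792) = 240. So Q(zeta_792) is a degree-240 Galois extension with Galois group (Z/792Z)^*. By CRT, (Z/792Z)^* ≅ (Z/8Z)^* × (Z/9Z)^* × (Z/11Z)^*. Each prime-power unit group is (Z/8Z)^* ≅ Z/2Z × Z/2Z; (Z/9Z)^* ≅ Z/6Z; (Z/11Z)^* ≅ Z/10Z. Hence Gal(Q(zeta_792)/Q) ≅ Z/2Z × Z/2Z × Z/6Z × Z/10Z.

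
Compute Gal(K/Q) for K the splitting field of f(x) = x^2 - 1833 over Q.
Gal(K/Q) = Z/2Z (cyclic of order 2)

x^2 - 1833 is irreducible over Q since 1833 is not a rational square. The splitting field Q(sqrt(1833)) has degree 2 over Q, and its unique nontrivial automorphism is sqrt(1833) ↦ -sqrt(1833). Hence Gal(Q(sqrt(1833))/Q) = Z/2Z.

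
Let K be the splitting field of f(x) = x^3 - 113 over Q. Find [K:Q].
[K:Q] = 6

x^3 - 113 has one real root r = 113^(1/3) and two complex roots r*zeta_3, r*zeta_3^2 where zeta_3 = e^(2*pi*i/3). The splitting field is Q(r, zeta_3). [Q(r):Q] = 3 and [Q(zeta_3):Q] = 2 with gcd = 1, so [Q(r, zeta_3):Q] = 3 * 2 = 6.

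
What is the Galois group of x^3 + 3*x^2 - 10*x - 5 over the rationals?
Gal(K/Q) = S_3 (symmetric group of order 6)

Compute the discriminant of x^3 + (3)*x^2 + (-10)*x + (-5): Δ = 7465. Since Δ is not a rational square, the Galois group is not contained in A_3; it must be the full S_3 (irreducibility of the cubic rules out anything smaller).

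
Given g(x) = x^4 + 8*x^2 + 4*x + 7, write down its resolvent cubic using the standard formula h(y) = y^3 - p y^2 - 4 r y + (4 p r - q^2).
h(y) = y^3 - 8*y^2 - 28*y + 208

Identify coefficients: p = 8, q = 4, r = 7.
Plug into h(y) = y^3 - p y^2 - 4 r y + (4 p r - q^2):
  h(y) = y^3 - (8) y^2 - 4*(7) y + (4*(8)*(7) - (4)^2)
       = y^3 + (-8) y^2 + (-28) y + (208).
Simplifying: h(y) = y^3 - 8*y^2 - 28*y + 208.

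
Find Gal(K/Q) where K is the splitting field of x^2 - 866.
Gal(K/Q) = Z/2Z (cyclic of order 2)

x^2 - 866 is irreducible over Q since 866 is not a rational square. The splitting field Q(sqrt(866)) has degree 2 over Q, and its unique nontrivial automorphism is sqrt(866) ↦ -sqrt(866). Hence Gal(Q(sqrt(866))/Q) = Z/2Z.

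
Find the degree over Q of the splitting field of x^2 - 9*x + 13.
[K:Q] = 2

The discriminant of x^2 + (-9)*x + (13) is b^2 - 4c = 81 - (52) = 29. Since 29 is not a perfect square in Q, the polynomial is irreducible over Q. Its two roots generate a degree-2 extension, so [K:Q] = 2.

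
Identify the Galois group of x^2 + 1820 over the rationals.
Gal(K/Q) = Z/2Z (cyclic of order 2)

x^2 + 1820 is irreducible over Q since -1820 is not a rational square. The splitting field Q(sqrt(-1820)) has degree 2 over Q, and its unique nontrivial automorphism is sqrt(-1820) ↦ -sqrt(-1820). Hence Gal(Q(sqrt(-1820))/Q) = Z/2Z.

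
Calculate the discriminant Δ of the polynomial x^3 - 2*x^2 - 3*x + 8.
Δ = -464

For x^3 + a x^2 + b x + c the discriminant is Δ = 18 a b c - 4 a^3 c + a^2 b^2 - 4 b^3 - 27 c^2.
Plug a = -2, b = -3, c = 8:
  18*(-2)*(-3)*(8) - 4*(-2)^3*(8) + (-2)^2*(-3)^2 - 4*(-3)^3 - 27*(8)^2
  = 864 + (256) + 36 + (108) + (-1728)
  = -464.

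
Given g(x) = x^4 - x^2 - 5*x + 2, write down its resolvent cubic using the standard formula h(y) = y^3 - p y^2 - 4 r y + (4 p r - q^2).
h(y) = y^3 + y^2 - 8*y - 33

Identify coefficients: p = -1, q = -5, r = 2.
Plug into h(y) = y^3 - p y^2 - 4 r y + (4 p r - q^2):
  h(y) = y^3 - (-1) y^2 - 4*(2) y + (4*(-1)*(2) - (-5)^2)
       = y^3 + (1) y^2 + (-8) y + (-33).
Simplifying: h(y) = y^3 + y^2 - 8*y - 33.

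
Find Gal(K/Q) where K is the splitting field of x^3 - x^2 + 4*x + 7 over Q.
Gal(K/Q) = S_3 (symmetric group of order 6)

Compute the discriminant of x^3 + (-1)*x^2 + (4)*x + (7): Δ = -2039. Since Δ is not a rational square, the Galois group is not contained in A_3; it must be the full S_3 (irreducibility of the cubic rules out anything smaller).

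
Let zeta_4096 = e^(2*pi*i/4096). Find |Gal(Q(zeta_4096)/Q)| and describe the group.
|Gal(Q(zeta_4096)/Q)| = phi(4096) = 2048; group ≅ (Z/4096Z)^* ≅ Z/2Z × Z/1024Z

The n-th cyclotomic polynomial Φ_4096(x) is the minimal polynomial of zeta_4096 over Q and has degree phi(4096) = 2048. So Q(zeta_4096) is a degree-2048 Galois extension with Galois group (Z/4096Z)^*. (Z/4096Z)^* for n = 2^12 is Z/2Z × Z/2^10Z (not cyclic). Hence Gal(Q(zeta_4096)/Q) ≅ Z/2Z × Z/1024Z.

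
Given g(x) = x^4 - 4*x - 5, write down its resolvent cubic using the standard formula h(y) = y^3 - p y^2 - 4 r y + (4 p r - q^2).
h(y) = y^3 + 20*y - 16

Identify coefficients: p = 0, q = -4, r = -5.
Plug into h(y) = y^3 - p y^2 - 4 r y + (4 p r - q^2):
  h(y) = y^3 - (0) y^2 - 4*(-5) y + (4*(0)*(-5) - (-4)^2)
       = y^3 + (0) y^2 + (20) y + (-16).
Simplifying: h(y) = y^3 + 20*y - 16.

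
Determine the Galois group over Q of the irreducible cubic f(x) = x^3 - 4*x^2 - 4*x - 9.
Gal(K/Q) = S_3 (symmetric group of order 6)

Compute the discriminant of x^3 + (-4)*x^2 + (-4)*x + (-9): Δ = -6571. Since Δ is not a rational square, the Galois group is not contained in A_3; it must be the full S_3 (irreducibility of the cubic rules out anything smaller).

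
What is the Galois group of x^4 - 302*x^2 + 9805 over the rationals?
Gal(K/Q) = V_4 (Klein four-group, Z/2Z × Z/2Z)

f factors as (x^2 - 265)(x^2 - 37), so the splitting field is K = Q(sqrt(265), sqrt(37)). The elements 265, 37, 9805 are all non-squares in Q, so sqrt(265) and sqrt(37) generate independent quadratic extensions. Thus [K:Q] = 4 and Gal(K/Q) is generated by the two order-2 automorphisms sqrt(265) ↦ -sqrt(265) and sqrt(37) ↦ -sqrt(37), giving V_4.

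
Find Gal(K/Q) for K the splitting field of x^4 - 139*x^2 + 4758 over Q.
Gal(K/Q) = V_4 (Klein four-group, Z/2Z × Z/2Z)

f factors as (x^2 - 78)(x^2 - 61), so the splitting field is K = Q(sqrt(78), sqrt(61)). The elements 78, 61, 4758 are all non-squares in Q, so sqrt(78) and sqrt(61) generate independent quadratic extensions. Thus [K:Q] = 4 and Gal(K/Q) is generated by the two order-2 automorphisms sqrt(78) ↦ -sqrt(78) and sqrt(61) ↦ -sqrt(61), giving V_4.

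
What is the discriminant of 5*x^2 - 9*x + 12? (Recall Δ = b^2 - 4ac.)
Δ = -159

For a quadratic a x^2 + b x + c the discriminant is Δ = b^2 - 4ac = (-9)^2 - 4*(5)*(12) = 81 - (240) = -159.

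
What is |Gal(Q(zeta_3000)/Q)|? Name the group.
|Gal(Q(zeta_3000)/Q)| = phi(3000) = 800; group ≅ (Z/3000Z)^* ≅ Z/2Z × Z/2Z × Z/2Z × Z/100Z

The n-th cyclotomic polynomial Φ_3000(x) is the minimal polynomial of zeta_3000 over Q and has degree phi(3000) = 800. So Q(zeta_3000) is a degree-800 Galois extension with Galois group (Z/3000Z)^*. By CRT, (Z/3000Z)^* ≅ (Z/8Z)^* × (Z/3Z)^* × (Z/125Z)^*. Each prime-power unit group is (Z/8Z)^* ≅ Z/2Z × Z/2Z; (Z/3Z)^* ≅ Z/2Z; (Z/125Z)^* ≅ Z/100Z. Hence Gal(Q(zeta_3000)/Q) ≅ Z/2Z × Z/2Z × Z/2Z × Z/100Z.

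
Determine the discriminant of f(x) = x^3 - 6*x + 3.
Δ = 621

For a depressed cubic x^3 + p x + q the discriminant is Δ = -4 p^3 - 27 q^2 = -4*(-6)^3 - 27*(3)^2 = 864 - 243 = 621.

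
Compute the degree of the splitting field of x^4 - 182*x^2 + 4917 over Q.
[K:Q] = 4

f factors as (x^2 - 149)(x^2 - 33); the splitting field is K = Q(sqrt(149), sqrt(33)). Since 149, 33, and 4917 are all non-squares in Q, the three subfields Q(sqrt(149)), Q(sqrt(33)), Q(sqrt(4917)) are distinct degree-2 extensions, so [K:Q] = 4 (Klein four Galois group).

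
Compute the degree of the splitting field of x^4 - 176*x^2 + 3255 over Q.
[K:Q] = 4

f factors as (x^2 - 155)(x^2 - 21); the splitting field is K = Q(sqrt(155), sqrt(21)). Since 155, 21, and 3255 are all non-squares in Q, the three subfields Q(sqrt(155)), Q(sqrt(21)), Q(sqrt(3255)) are distinct degree-2 extensions, so [K:Q] = 4 (Klein four Galois group).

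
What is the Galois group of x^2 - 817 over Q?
Gal(K/Q) = Z/2Z (cyclic of order 2)

x^2 - 817 is irreducible over Q since 817 is not a rational square. The splitting field Q(sqrt(817)) has degree 2 over Q, and its unique nontrivial automorphism is sqrt(817) ↦ -sqrt(817). Hence Gal(Q(sqrt(817))/Q) = Z/2Z.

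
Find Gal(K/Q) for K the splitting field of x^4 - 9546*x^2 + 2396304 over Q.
Gal(K/Q) = Z/2Z (cyclic of order 2)

f factors as (x^2 - 258)(x^2 - 9288), so the splitting field is K = Q(sqrt(258), sqrt(9288)). The squarefree part of 258 is 258 and the squarefree part of 9288 is also 258, so sqrt(258) and sqrt(9288) are both rational multiples of sqrt(258). Hence Q(sqrt(258)) = Q(sqrt(9288)) = Q(sqrt(258)), and the splitting field collapses to a single degree-2 extension with Galois group Z/2Z.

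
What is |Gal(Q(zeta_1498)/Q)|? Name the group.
|Gal(Q(zeta_1498)/Q)| = phi(1498) = 636; group ≅ (Z/1498Z)^* ≅ Z/6Z × Z/106Z

The n-th cyclotomic polynomial Φ_1498(x) is the minimal polynomial of zeta_1498 over Q and has degree phi(1498) = 636. So Q(zeta_1498) is a degree-636 Galois extension with Galois group (Z/1498Z)^*. By CRT, (Z/1498Z)^* ≅ (Z/2Z)^* × (Z/7Z)^* × (Z/107Z)^*. Each prime-power unit group is (Z/2Z)^* ≅ trivial group (order 1); (Z/7Z)^* ≅ Z/6Z; (Z/107Z)^* ≅ Z/106Z. Hence Gal(Q(zeta_1498)/Q) ≅ Z/6Z × Z/106Z.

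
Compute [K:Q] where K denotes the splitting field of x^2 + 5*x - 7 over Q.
[K:Q] = 2

The discriminant of x^2 + (5)*x + (-7) is b^2 - 4c = 25 - (-28) = 53. Since 53 is not a perfect square in Q, the polynomial is irreducible over Q. Its two roots generate a degree-2 extension, so [K:Q] = 2.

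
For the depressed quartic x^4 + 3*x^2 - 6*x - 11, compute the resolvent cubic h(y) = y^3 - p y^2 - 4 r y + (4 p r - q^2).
h(y) = y^3 - 3*y^2 + 44*y - 168

Identify coefficients: p = 3, q = -6, r = -11.
Plug into h(y) = y^3 - p y^2 - 4 r y + (4 p r - q^2):
  h(y) = y^3 - (3) y^2 - 4*(-11) y + (4*(3)*(-11) - (-6)^2)
       = y^3 + (-3) y^2 + (44) y + (-168).
Simplifying: h(y) = y^3 - 3*y^2 + 44*y - 168.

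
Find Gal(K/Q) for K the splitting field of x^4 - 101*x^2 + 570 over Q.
Gal(K/Q) = V_4 (Klein four-group, Z/2Z × Z/2Z)

f factors as (x^2 - 6)(x^2 - 95), so the splitting field is K = Q(sqrt(6), sqrt(95)). The elements 6, 95, 570 are all non-squares in Q, so sqrt(6) and sqrt(95) generate independent quadratic extensions. Thus [K:Q] = 4 and Gal(K/Q) is generated by the two order-2 automorphisms sqrt(6) ↦ -sqrt(6) and sqrt(95) ↦ -sqrt(95), giving V_4.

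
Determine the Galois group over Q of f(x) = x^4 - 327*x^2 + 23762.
Gal(K/Q) = V_4 (Klein four-group, Z/2Z × Z/2Z)

f factors as (x^2 - 218)(x^2 - 109), so the splitting field is K = Q(sqrt(218), sqrt(109)). The elements 218, 109, 23762 are all non-squares in Q, so sqrt(218) and sqrt(109) generate independent quadratic extensions. Thus [K:Q] = 4 and Gal(K/Q) is generated by the two order-2 automorphisms sqrt(218) ↦ -sqrt(218) and sqrt(109) ↦ -sqrt(109), giving V_4.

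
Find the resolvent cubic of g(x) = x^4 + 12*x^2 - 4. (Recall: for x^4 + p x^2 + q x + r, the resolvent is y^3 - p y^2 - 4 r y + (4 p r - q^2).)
h(y) = y^3 - 12*y^2 + 16*y - 192

Identify coefficients: p = 12, q = 0, r = -4.
Plug into h(y) = y^3 - p y^2 - 4 r y + (4 p r - q^2):
  h(y) = y^3 - (12) y^2 - 4*(-4) y + (4*(12)*(-4) - (0)^2)
       = y^3 + (-12) y^2 + (16) y + (-192).
Simplifying: h(y) = y^3 - 12*y^2 + 16*y - 192.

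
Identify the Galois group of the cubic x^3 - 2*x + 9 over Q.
Gal(K/Q) = S_3 (symmetric group of order 6)

Compute the discriminant of x^3 + (0)*x^2 + (-2)*x + (9): Δ = -2155. Since Δ is not a rational square, the Galois group is not contained in A_3; it must be the full S_3 (irreducibility of the cubic rules out anything smaller).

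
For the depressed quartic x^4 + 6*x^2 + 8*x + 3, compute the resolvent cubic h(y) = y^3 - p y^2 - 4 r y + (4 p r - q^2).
h(y) = y^3 - 6*y^2 - 12*y + 8

Identify coefficients: p = 6, q = 8, r = 3.
Plug into h(y) = y^3 - p y^2 - 4 r y + (4 p r - q^2):
  h(y) = y^3 - (6) y^2 - 4*(3) y + (4*(6)*(3) - (8)^2)
       = y^3 + (-6) y^2 + (-12) y + (8).
Simplifying: h(y) = y^3 - 6*y^2 - 12*y + 8.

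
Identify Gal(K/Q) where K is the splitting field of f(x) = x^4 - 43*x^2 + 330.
Gal(K/Q) = V_4 (Klein four-group, Z/2Z × Z/2Z)

f factors as (x^2 - 33)(x^2 - 10), so the splitting field is K = Q(sqrt(33), sqrt(10)). The elements 33, 10, 330 are all non-squares in Q, so sqrt(33) and sqrt(10) generate independent quadratic extensions. Thus [K:Q] = 4 and Gal(K/Q) is generated by the two order-2 automorphisms sqrt(33) ↦ -sqrt(33) and sqrt(10) ↦ -sqrt(10), giving V_4.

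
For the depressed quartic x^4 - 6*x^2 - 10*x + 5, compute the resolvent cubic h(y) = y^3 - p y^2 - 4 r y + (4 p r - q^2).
h(y) = y^3 + 6*y^2 - 20*y - 220

Identify coefficients: p = -6, q = -10, r = 5.
Plug into h(y) = y^3 - p y^2 - 4 r y + (4 p r - q^2):
  h(y) = y^3 - (-6) y^2 - 4*(5) y + (4*(-6)*(5) - (-10)^2)
       = y^3 + (6) y^2 + (-20) y + (-220).
Simplifying: h(y) = y^3 + 6*y^2 - 20*y - 220.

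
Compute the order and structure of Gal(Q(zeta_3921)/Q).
|Gal(Q(zeta_3921)/Q)| = phi(3921) = 2612; group ≅ (Z/3921Z)^* ≅ Z/2Z × Z/1306Z

The n-th cyclotomic polynomial Φ_3921(x) is the minimal polynomial of zeta_3921 over Q and has degree phi(3921) = 2612. So Q(zeta_3921) is a degree-2612 Galois extension with Galois group (Z/3921Z)^*. By CRT, (Z/3921Z)^* ≅ (Z/3Z)^* × (Z/1307Z)^*. Each prime-power unit group is (Z/3Z)^* ≅ Z/2Z; (Z/1307Z)^* ≅ Z/1306Z. Hence Gal(Q(zeta_3921)/Q) ≅ Z/2Z × Z/1306Z.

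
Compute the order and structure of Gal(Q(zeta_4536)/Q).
|Gal(Q(zeta_4536)/Q)| = phi(4536) = 1296; group ≅ (Z/4536Z)^* ≅ Z/2Z × Z/2Z × Z/6Z × Z/54Z

The n-th cyclotomic polynomial Φ_4536(x) is the minimal polynomial of zeta_4536 over Q and has degree phi(4536) = 1296. So Q(zeta_4536) is a degree-1296 Galois extension with Galois group (Z/4536Z)^*. By CRT, (Z/4536Z)^* ≅ (Z/8Z)^* × (Z/81Z)^* × (Z/7Z)^*. Each prime-power unit group is (Z/8Z)^* ≅ Z/2Z × Z/2Z; (Z/81Z)^* ≅ Z/54Z; (Z/7Z)^* ≅ Z/6Z. Hence Gal(Q(zeta_4536)/Q) ≅ Z/2Z × Z/2Z × Z/6Z × Z/54Z.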